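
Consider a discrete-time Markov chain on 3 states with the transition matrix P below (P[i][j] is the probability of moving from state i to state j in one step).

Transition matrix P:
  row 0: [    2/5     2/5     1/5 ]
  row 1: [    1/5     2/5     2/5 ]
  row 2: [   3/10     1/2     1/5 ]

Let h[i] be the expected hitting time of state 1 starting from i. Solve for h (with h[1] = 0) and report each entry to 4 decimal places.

First-step conditioning: h[1] = 0; for i ≠ 1, h[i] = 1 + Σ_k P[i][k]·h[k].
  h[0] = 1 + 2/5·h[0] + 1/5·h[2]
  h[2] = 1 + 3/10·h[0] + 1/5·h[2]
Solving the 2×2 linear system over states ≠ 1 gives exactly h = [50/21, 0, 15/7] (h[1] = 0 is the target).

h = [2.3810, 0.0000, 2.1429]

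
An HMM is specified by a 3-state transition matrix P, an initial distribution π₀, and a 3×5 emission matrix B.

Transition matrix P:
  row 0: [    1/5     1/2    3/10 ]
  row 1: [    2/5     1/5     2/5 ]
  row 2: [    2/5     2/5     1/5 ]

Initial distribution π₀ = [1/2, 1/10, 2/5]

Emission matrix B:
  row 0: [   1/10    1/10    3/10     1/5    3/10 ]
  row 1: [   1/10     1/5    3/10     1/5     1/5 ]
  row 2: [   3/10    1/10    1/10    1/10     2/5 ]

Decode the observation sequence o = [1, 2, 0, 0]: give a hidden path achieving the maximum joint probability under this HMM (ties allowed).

t=0: δ = [5.000e-02, 2.000e-02, 4.000e-02]  (obs o_0=1)
t=1: δ = [4.800e-03, 7.500e-03, 1.500e-03]  ψ = [2, 0, 0]  (obs o_1=2)
t=2: δ = [3.000e-04, 2.400e-04, 9.000e-04]  ψ = [1, 0, 1]  (obs o_2=0)
t=3: δ = [3.600e-05, 3.600e-05, 5.400e-05]  ψ = [2, 2, 2]  (obs o_3=0)
backtrack: best end state = 2; path = [0, 1, 2, 2]

path = [0, 1, 2, 2]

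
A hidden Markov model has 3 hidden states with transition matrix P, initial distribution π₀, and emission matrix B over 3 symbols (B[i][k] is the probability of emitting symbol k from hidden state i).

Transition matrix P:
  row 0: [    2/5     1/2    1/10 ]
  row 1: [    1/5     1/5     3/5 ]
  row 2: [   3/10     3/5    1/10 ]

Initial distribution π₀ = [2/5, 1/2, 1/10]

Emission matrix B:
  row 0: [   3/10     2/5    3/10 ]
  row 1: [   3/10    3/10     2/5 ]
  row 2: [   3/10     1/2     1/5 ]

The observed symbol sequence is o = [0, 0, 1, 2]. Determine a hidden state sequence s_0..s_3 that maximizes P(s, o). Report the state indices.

t=0: δ = [1.200e-01, 1.500e-01, 3.000e-02]  (obs o_0=0)
t=1: δ = [1.440e-02, 1.800e-02, 2.700e-02]  ψ = [0, 0, 1]  (obs o_1=0)
t=2: δ = [3.240e-03, 4.860e-03, 5.400e-03]  ψ = [2, 2, 1]  (obs o_2=1)
t=3: δ = [4.860e-04, 1.296e-03, 5.832e-04]  ψ = [2, 2, 1]  (obs o_3=2)
backtrack: best end state = 1; path = [0, 1, 2, 1]

path = [0, 1, 2, 1]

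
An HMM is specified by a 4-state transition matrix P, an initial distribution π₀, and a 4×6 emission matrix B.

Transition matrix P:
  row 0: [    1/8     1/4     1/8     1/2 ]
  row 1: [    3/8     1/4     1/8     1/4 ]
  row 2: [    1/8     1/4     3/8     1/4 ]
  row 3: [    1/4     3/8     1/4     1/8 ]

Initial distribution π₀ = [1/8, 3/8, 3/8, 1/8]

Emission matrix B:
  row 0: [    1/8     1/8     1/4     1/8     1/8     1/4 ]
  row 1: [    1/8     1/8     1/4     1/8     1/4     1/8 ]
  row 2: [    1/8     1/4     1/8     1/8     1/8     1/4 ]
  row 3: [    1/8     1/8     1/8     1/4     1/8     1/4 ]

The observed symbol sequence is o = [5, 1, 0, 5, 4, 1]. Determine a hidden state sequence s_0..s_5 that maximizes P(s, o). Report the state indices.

t=0: δ = [3.125e-02, 4.688e-02, 9.375e-02, 3.125e-02]  (obs o_0=5)
t=1: δ = [2.197e-03, 2.930e-03, 8.789e-03, 2.930e-03]  ψ = [1, 2, 2, 2]  (obs o_1=1)
t=2: δ = [1.373e-04, 2.747e-04, 4.120e-04, 2.747e-04]  ψ = [1, 2, 2, 2]  (obs o_2=0)
t=3: δ = [2.575e-05, 1.287e-05, 3.862e-05, 2.575e-05]  ψ = [1, 2, 2, 2]  (obs o_3=5)
t=4: δ = [8.047e-07, 2.414e-06, 1.810e-06, 1.609e-06]  ψ = [3, 2, 2, 0]  (obs o_4=4)
t=5: δ = [1.132e-07, 7.544e-08, 1.697e-07, 7.544e-08]  ψ = [1, 1, 2, 1]  (obs o_5=1)
backtrack: best end state = 2; path = [2, 2, 2, 2, 2, 2]

path = [2, 2, 2, 2, 2, 2]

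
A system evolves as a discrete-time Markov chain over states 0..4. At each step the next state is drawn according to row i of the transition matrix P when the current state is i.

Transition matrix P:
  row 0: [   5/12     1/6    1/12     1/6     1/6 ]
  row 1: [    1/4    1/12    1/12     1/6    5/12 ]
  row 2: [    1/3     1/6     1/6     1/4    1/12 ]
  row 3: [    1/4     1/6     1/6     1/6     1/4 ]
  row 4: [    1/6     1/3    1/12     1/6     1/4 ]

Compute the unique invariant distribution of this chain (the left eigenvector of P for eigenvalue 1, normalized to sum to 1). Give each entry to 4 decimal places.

π = [0.2867, 0.1908, 0.1069, 0.1756, 0.2401]

Balance equations π_j = Σ_i π_i·P[i][j]:
  π_0 = 5/12·π_0 + 1/4·π_1 + 1/3·π_2 + 1/4·π_3 + 1/6·π_4
  π_1 = 1/6·π_0 + 1/12·π_1 + 1/6·π_2 + 1/6·π_3 + 1/3·π_4
  π_2 = 1/12·π_0 + 1/12·π_1 + 1/6·π_2 + 1/6·π_3 + 1/12·π_4
  π_3 = 1/6·π_0 + 1/6·π_1 + 1/4·π_2 + 1/6·π_3 + 1/6·π_4
  normalize: π_0 + π_1 + π_2 + π_3 + π_4 = 1
Solving the linear system gives exactly π = [5145/17947, 3424/17947, 14/131, 23/131, 4309/17947].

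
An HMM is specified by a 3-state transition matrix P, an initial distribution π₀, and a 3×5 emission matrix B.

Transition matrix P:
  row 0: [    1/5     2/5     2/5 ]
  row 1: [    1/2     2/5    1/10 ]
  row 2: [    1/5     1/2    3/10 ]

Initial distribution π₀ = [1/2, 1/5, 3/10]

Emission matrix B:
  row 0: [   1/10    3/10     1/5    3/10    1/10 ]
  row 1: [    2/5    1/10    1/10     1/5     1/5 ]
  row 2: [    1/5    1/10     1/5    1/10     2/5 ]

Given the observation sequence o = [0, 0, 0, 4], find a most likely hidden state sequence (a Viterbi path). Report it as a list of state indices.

t=0: δ = [5.000e-02, 8.000e-02, 6.000e-02]  (obs o_0=0)
t=1: δ = [4.000e-03, 1.280e-02, 4.000e-03]  ψ = [1, 1, 0]  (obs o_1=0)
t=2: δ = [6.400e-04, 2.048e-03, 3.200e-04]  ψ = [1, 1, 0]  (obs o_2=0)
t=3: δ = [1.024e-04, 1.638e-04, 1.024e-04]  ψ = [1, 1, 0]  (obs o_3=4)
backtrack: best end state = 1; path = [1, 1, 1, 1]

path = [1, 1, 1, 1]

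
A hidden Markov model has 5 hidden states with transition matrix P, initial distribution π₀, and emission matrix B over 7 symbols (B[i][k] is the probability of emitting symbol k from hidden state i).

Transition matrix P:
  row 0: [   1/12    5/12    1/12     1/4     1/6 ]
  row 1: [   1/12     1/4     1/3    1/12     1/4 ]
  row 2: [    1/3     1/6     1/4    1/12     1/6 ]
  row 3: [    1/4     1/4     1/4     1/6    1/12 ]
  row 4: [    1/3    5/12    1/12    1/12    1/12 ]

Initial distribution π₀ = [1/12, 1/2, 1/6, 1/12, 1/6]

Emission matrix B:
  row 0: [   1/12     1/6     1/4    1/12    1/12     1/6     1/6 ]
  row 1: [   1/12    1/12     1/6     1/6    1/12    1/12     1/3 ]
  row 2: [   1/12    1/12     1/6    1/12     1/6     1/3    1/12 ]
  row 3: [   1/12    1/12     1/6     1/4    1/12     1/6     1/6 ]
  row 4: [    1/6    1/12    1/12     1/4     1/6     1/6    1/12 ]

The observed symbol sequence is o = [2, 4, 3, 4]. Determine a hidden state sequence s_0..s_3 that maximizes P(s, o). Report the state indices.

t=0: δ = [2.083e-02, 8.333e-02, 2.778e-02, 1.389e-02, 1.389e-02]  (obs o_0=2)
t=1: δ = [7.716e-04, 1.736e-03, 4.630e-03, 5.787e-04, 3.472e-03]  ψ = [2, 1, 1, 1, 1]  (obs o_1=4)
t=2: δ = [1.286e-04, 2.411e-04, 9.645e-05, 9.645e-05, 1.929e-04]  ψ = [2, 4, 2, 2, 2]  (obs o_2=3)
t=3: δ = [5.358e-06, 6.698e-06, 1.340e-05, 2.679e-06, 1.005e-05]  ψ = [4, 4, 1, 0, 1]  (obs o_3=4)
backtrack: best end state = 2; path = [1, 4, 1, 2]

path = [1, 4, 1, 2]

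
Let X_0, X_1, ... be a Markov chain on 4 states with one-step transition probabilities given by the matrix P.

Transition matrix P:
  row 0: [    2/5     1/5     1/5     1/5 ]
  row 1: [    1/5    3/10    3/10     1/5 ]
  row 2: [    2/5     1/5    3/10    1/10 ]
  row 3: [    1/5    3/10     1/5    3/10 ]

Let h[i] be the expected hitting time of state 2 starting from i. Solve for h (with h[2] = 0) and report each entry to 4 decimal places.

First-step conditioning: h[2] = 0; for i ≠ 2, h[i] = 1 + Σ_k P[i][k]·h[k].
  h[0] = 1 + 2/5·h[0] + 1/5·h[1] + 1/5·h[3]
  h[1] = 1 + 1/5·h[0] + 3/10·h[1] + 1/5·h[3]
  h[3] = 1 + 1/5·h[0] + 3/10·h[1] + 3/10·h[3]
Solving the 3×3 linear system over states ≠ 2 gives exactly h = [405/91, 360/91, 0, 400/91] (h[2] = 0 is the target).

h = [4.4505, 3.9560, 0.0000, 4.3956]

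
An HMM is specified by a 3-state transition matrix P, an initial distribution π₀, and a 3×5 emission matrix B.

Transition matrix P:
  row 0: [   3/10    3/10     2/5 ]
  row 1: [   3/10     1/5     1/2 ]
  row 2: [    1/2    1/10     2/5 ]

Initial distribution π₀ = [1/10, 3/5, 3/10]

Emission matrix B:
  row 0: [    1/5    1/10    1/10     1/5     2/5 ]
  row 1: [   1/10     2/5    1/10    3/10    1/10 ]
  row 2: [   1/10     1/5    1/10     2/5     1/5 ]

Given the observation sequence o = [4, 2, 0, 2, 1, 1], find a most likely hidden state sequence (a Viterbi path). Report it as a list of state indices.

t=0: δ = [4.000e-02, 6.000e-02, 6.000e-02]  (obs o_0=4)
t=1: δ = [3.000e-03, 1.200e-03, 3.000e-03]  ψ = [2, 0, 1]  (obs o_1=2)
t=2: δ = [3.000e-04, 9.000e-05, 1.200e-04]  ψ = [2, 0, 0]  (obs o_2=0)
t=3: δ = [9.000e-06, 9.000e-06, 1.200e-05]  ψ = [0, 0, 0]  (obs o_3=2)
t=4: δ = [6.000e-07, 1.080e-06, 9.600e-07]  ψ = [2, 0, 2]  (obs o_4=1)
t=5: δ = [4.800e-08, 8.640e-08, 1.080e-07]  ψ = [2, 1, 1]  (obs o_5=1)
backtrack: best end state = 2; path = [1, 2, 0, 0, 1, 2]

path = [1, 2, 0, 0, 1, 2]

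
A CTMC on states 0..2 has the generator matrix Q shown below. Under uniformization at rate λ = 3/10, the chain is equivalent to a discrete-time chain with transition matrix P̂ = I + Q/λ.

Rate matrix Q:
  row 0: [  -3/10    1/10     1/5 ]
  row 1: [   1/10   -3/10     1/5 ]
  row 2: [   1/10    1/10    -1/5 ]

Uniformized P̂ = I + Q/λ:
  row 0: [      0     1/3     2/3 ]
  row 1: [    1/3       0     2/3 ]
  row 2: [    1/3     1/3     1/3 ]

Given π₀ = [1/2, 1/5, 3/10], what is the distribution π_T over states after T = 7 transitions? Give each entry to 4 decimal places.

π = [0.2499, 0.2500, 0.5001]

t=0: π = [0.5000, 0.2000, 0.3000]
t=1: π = [0.1667, 0.2667, 0.5667]
t=2: π = [0.2778, 0.2444, 0.4778]
t=3: π = [0.2407, 0.2519, 0.5074]
t=4: π = [0.2531, 0.2494, 0.4975]
t=5: π = [0.2490, 0.2502, 0.5008]
t=6: π = [0.2503, 0.2499, 0.4997]
t=7: π = [0.2499, 0.2500, 0.5001]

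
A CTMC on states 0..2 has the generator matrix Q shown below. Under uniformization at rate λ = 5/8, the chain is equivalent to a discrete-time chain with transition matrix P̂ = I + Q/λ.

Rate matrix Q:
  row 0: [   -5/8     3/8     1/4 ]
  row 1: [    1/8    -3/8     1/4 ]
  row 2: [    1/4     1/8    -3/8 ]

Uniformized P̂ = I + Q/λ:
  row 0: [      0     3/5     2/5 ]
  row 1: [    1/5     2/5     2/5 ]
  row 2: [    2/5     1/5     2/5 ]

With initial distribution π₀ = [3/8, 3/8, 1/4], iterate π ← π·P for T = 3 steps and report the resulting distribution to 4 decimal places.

π = [0.2310, 0.3690, 0.4000]

t=0: π = [0.3750, 0.3750, 0.2500]
t=1: π = [0.1750, 0.4250, 0.4000]
t=2: π = [0.2450, 0.3550, 0.4000]
t=3: π = [0.2310, 0.3690, 0.4000]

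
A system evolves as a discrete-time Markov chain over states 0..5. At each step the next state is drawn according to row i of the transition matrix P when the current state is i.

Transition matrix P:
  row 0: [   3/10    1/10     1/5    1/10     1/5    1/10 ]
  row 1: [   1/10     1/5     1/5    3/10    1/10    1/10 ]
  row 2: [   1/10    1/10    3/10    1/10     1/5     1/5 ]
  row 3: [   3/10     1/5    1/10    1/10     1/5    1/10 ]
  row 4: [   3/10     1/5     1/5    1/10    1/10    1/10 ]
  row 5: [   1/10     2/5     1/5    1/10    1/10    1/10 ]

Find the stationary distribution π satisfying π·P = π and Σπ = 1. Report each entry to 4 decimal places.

π = [0.1977, 0.1837, 0.2070, 0.1367, 0.1541, 0.1207]

Balance equations π_j = Σ_i π_i·P[i][j]:
  π_0 = 3/10·π_0 + 1/10·π_1 + 1/10·π_2 + 3/10·π_3 + 3/10·π_4 + 1/10·π_5
  π_1 = 1/10·π_0 + 1/5·π_1 + 1/10·π_2 + 1/5·π_3 + 1/5·π_4 + 2/5·π_5
  π_2 = 1/5·π_0 + 1/5·π_1 + 3/10·π_2 + 1/10·π_3 + 1/5·π_4 + 1/5·π_5
  π_3 = 1/10·π_0 + 3/10·π_1 + 1/10·π_2 + 1/10·π_3 + 1/10·π_4 + 1/10·π_5
  π_4 = 1/5·π_0 + 1/10·π_1 + 1/5·π_2 + 1/5·π_3 + 1/10·π_4 + 1/10·π_5
  normalize: π_0 + π_1 + π_2 + π_3 + π_4 + π_5 = 1
Solving the linear system gives exactly π = [4354/22021, 8089/44042, 4559/22021, 3011/22021, 6789/44042, 2658/22021].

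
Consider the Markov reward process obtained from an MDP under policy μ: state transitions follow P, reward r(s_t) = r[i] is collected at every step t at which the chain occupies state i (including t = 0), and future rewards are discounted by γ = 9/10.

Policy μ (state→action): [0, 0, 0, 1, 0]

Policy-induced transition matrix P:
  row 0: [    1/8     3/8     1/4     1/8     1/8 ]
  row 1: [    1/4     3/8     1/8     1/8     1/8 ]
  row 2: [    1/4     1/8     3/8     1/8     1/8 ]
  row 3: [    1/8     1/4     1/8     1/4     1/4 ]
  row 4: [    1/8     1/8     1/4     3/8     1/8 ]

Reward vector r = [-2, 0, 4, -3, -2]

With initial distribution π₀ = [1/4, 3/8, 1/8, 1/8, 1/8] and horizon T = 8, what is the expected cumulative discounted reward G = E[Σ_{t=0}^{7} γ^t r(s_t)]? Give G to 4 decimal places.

G = -2.2259

t=0: π = [0.2500, 0.3750, 0.1250, 0.1250, 0.1250], E[r] = -0.6250, γ^t·E[r] = -0.625000, running G = -0.625000
t=1: π = [0.1875, 0.2969, 0.2031, 0.1719, 0.1406], E[r] = -0.3594, γ^t·E[r] = -0.323438, running G = -0.948438
t=2: π = [0.1875, 0.2676, 0.2168, 0.1816, 0.1465], E[r] = -0.3457, γ^t·E[r] = -0.280020, running G = -1.228457
t=3: π = [0.1855, 0.2615, 0.2209, 0.1843, 0.1477], E[r] = -0.3357, γ^t·E[r] = -0.244720, running G = -1.473177
t=4: π = [0.1853, 0.2598, 0.2219, 0.1850, 0.1480], E[r] = -0.3340, γ^t·E[r] = -0.219147, running G = -1.692325
t=5: π = [0.1852, 0.2594, 0.2221, 0.1851, 0.1481], E[r] = -0.3335, γ^t·E[r] = -0.196924, running G = -1.889249
t=6: π = [0.1852, 0.2593, 0.2222, 0.1852, 0.1481], E[r] = -0.3334, γ^t·E[r] = -0.177169, running G = -2.066417
t=7: π = [0.1852, 0.2593, 0.2222, 0.1852, 0.1481], E[r] = -0.3333, γ^t·E[r] = -0.159437, running G = -2.225855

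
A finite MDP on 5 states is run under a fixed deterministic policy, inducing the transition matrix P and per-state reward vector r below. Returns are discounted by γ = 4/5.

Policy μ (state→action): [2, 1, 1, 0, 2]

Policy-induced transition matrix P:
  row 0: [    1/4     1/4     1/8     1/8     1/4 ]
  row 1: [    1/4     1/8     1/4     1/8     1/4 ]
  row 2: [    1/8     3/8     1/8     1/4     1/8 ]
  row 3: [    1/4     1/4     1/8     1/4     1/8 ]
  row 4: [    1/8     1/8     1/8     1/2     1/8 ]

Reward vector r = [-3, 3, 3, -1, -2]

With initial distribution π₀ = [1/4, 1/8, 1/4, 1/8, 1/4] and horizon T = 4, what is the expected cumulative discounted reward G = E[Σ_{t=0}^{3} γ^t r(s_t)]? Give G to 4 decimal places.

G = -0.4161

t=0: π = [0.2500, 0.1250, 0.2500, 0.1250, 0.2500], E[r] = -0.2500, γ^t·E[r] = -0.250000, running G = -0.250000
t=1: π = [0.1875, 0.2344, 0.1406, 0.2656, 0.1719], E[r] = -0.0469, γ^t·E[r] = -0.037500, running G = -0.287500
t=2: π = [0.2109, 0.2168, 0.1543, 0.2402, 0.1777], E[r] = -0.1152, γ^t·E[r] = -0.073750, running G = -0.361250
t=3: π = [0.2085, 0.2200, 0.1521, 0.2410, 0.1785], E[r] = -0.1072, γ^t·E[r] = -0.054875, running G = -0.416125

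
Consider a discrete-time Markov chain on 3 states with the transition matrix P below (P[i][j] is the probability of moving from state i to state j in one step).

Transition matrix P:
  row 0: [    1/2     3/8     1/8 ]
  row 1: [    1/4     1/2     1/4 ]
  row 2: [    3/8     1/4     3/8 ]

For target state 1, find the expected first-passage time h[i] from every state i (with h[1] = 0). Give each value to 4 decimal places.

h = [2.8235, 0.0000, 3.2941]

First-step conditioning: h[1] = 0; for i ≠ 1, h[i] = 1 + Σ_k P[i][k]·h[k].
  h[0] = 1 + 1/2·h[0] + 1/8·h[2]
  h[2] = 1 + 3/8·h[0] + 3/8·h[2]
Solving the 2×2 linear system over states ≠ 1 gives exactly h = [48/17, 0, 56/17] (h[1] = 0 is the target).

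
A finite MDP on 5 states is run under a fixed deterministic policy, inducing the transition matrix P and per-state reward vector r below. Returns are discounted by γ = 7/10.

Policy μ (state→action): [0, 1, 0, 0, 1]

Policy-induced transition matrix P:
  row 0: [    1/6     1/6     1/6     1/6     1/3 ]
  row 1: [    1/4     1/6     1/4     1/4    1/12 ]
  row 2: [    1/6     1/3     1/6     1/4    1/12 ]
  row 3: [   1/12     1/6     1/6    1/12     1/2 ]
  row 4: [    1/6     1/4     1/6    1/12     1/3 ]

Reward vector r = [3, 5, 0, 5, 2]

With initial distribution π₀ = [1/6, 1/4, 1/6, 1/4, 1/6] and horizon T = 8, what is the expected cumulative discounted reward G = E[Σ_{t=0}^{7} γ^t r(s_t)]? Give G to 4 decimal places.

t=0: π = [0.1667, 0.2500, 0.1667, 0.2500, 0.1667], E[r] = 3.3333, γ^t·E[r] = 3.333333, running G = 3.333333
t=1: π = [0.1667, 0.2083, 0.1875, 0.1667, 0.2708], E[r] = 2.9167, γ^t·E[r] = 2.041667, running G = 5.375000
t=2: π = [0.1701, 0.2205, 0.1840, 0.1632, 0.2622], E[r] = 2.9531, γ^t·E[r] = 1.447031, running G = 6.822031
t=3: π = [0.1714, 0.2192, 0.1850, 0.1649, 0.2594], E[r] = 2.9537, γ^t·E[r] = 1.013120, running G = 7.835152
t=4: π = [0.1712, 0.2191, 0.1849, 0.1650, 0.2598], E[r] = 2.9537, γ^t·E[r] = 0.709176, running G = 8.544327
t=5: π = [0.1712, 0.2191, 0.1849, 0.1649, 0.2598], E[r] = 2.9536, γ^t·E[r] = 0.496404, running G = 9.040731
t=6: π = [0.1712, 0.2191, 0.1849, 0.1649, 0.2598], E[r] = 2.9536, γ^t·E[r] = 0.347485, running G = 9.388216
t=7: π = [0.1712, 0.2191, 0.1849, 0.1649, 0.2598], E[r] = 2.9536, γ^t·E[r] = 0.243239, running G = 9.631455

G = 9.6315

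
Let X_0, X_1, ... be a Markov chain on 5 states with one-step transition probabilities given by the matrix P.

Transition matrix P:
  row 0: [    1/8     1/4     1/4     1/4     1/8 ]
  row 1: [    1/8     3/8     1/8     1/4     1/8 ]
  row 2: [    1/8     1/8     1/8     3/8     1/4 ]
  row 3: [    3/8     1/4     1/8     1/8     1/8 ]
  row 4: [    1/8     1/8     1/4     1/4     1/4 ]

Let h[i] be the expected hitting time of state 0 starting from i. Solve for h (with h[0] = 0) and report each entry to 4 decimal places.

First-step conditioning: h[0] = 0; for i ≠ 0, h[i] = 1 + Σ_k P[i][k]·h[k].
  h[1] = 1 + 3/8·h[1] + 1/8·h[2] + 1/4·h[3] + 1/8·h[4]
  h[2] = 1 + 1/8·h[1] + 1/8·h[2] + 3/8·h[3] + 1/4·h[4]
  h[3] = 1 + 1/4·h[1] + 1/8·h[2] + 1/8·h[3] + 1/8·h[4]
  h[4] = 1 + 1/8·h[1] + 1/4·h[2] + 1/4·h[3] + 1/4·h[4]
Solving the 4×4 linear system over states ≠ 0 gives exactly h = [0, 3960/731, 3848/731, 3080/731, 232/43] (h[0] = 0 is the target).

h = [0.0000, 5.4172, 5.2640, 4.2134, 5.3953]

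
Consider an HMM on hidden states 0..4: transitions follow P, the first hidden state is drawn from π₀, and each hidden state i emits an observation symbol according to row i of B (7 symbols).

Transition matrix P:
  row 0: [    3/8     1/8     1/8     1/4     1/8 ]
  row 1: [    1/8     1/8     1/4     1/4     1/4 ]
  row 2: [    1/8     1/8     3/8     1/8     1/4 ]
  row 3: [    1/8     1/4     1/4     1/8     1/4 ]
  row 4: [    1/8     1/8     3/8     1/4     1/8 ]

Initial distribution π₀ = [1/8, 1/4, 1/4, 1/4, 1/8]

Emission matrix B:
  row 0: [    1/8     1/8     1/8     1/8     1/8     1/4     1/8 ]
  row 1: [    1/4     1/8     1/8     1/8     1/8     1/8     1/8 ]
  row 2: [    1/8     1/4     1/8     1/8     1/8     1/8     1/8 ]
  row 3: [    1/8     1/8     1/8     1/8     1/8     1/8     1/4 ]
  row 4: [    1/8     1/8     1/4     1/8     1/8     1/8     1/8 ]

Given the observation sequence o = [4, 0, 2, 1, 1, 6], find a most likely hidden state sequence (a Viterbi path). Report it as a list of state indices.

t=0: δ = [1.562e-02, 3.125e-02, 3.125e-02, 3.125e-02, 1.562e-02]  (obs o_0=4)
t=1: δ = [7.324e-04, 1.953e-03, 1.465e-03, 9.766e-04, 9.766e-04]  ψ = [0, 3, 2, 1, 1]  (obs o_1=0)
t=2: δ = [3.433e-05, 3.052e-05, 6.866e-05, 6.104e-05, 1.221e-04]  ψ = [0, 1, 2, 1, 1]  (obs o_2=2)
t=3: δ = [1.907e-06, 1.907e-06, 1.144e-05, 3.815e-06, 2.146e-06]  ψ = [4, 3, 4, 4, 2]  (obs o_3=1)
t=4: δ = [1.788e-07, 1.788e-07, 1.073e-06, 1.788e-07, 3.576e-07]  ψ = [2, 2, 2, 2, 2]  (obs o_4=1)
t=5: δ = [1.676e-08, 1.676e-08, 5.029e-08, 3.353e-08, 3.353e-08]  ψ = [2, 2, 2, 2, 2]  (obs o_5=6)
backtrack: best end state = 2; path = [3, 1, 4, 2, 2, 2]

path = [3, 1, 4, 2, 2, 2]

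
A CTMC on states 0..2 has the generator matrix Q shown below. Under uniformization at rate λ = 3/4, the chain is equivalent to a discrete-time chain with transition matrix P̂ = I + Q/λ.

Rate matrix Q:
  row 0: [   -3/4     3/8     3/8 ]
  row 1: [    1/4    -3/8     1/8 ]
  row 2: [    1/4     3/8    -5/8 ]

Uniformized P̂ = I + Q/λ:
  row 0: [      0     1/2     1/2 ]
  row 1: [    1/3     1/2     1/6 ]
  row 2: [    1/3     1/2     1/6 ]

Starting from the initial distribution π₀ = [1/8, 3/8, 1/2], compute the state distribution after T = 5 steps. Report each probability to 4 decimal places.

t=0: π = [0.1250, 0.3750, 0.5000]
t=1: π = [0.2917, 0.5000, 0.2083]
t=2: π = [0.2361, 0.5000, 0.2639]
t=3: π = [0.2546, 0.5000, 0.2454]
t=4: π = [0.2485, 0.5000, 0.2515]
t=5: π = [0.2505, 0.5000, 0.2495]

π = [0.2505, 0.5000, 0.2495]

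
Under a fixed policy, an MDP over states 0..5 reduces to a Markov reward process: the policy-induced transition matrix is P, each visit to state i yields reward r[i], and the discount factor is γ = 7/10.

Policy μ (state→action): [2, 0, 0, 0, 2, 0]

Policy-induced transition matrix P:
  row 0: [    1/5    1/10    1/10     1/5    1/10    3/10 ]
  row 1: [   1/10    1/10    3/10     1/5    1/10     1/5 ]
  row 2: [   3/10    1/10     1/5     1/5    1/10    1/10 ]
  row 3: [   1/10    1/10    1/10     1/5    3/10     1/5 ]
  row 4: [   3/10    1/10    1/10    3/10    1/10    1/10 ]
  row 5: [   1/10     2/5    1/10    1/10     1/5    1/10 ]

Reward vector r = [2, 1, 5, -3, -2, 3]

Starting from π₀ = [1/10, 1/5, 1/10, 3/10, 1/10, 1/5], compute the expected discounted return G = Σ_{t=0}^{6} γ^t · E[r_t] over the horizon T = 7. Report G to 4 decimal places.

t=0: π = [0.1000, 0.2000, 0.1000, 0.3000, 0.1000, 0.2000], E[r] = 0.4000, γ^t·E[r] = 0.400000, running G = 0.400000
t=1: π = [0.1500, 0.1600, 0.1500, 0.1900, 0.1800, 0.1700], E[r] = 0.7900, γ^t·E[r] = 0.553000, running G = 0.953000
t=2: π = [0.1810, 0.1510, 0.1470, 0.2010, 0.1550, 0.1650], E[r] = 0.8300, γ^t·E[r] = 0.406700, running G = 1.359700
t=3: π = [0.1785, 0.1495, 0.1449, 0.1990, 0.1567, 0.1714], E[r] = 0.8348, γ^t·E[r] = 0.286336, running G = 1.646036
t=4: π = [0.1782, 0.1514, 0.1444, 0.1985, 0.1569, 0.1706], E[r] = 0.8319, γ^t·E[r] = 0.199737, running G = 1.845773
t=5: π = [0.1781, 0.1512, 0.1447, 0.1986, 0.1568, 0.1706], E[r] = 0.8334, γ^t·E[r] = 0.140069, running G = 1.985842
t=6: π = [0.1781, 0.1512, 0.1447, 0.1986, 0.1568, 0.1706], E[r] = 0.8333, γ^t·E[r] = 0.098036, running G = 2.083878

G = 2.0839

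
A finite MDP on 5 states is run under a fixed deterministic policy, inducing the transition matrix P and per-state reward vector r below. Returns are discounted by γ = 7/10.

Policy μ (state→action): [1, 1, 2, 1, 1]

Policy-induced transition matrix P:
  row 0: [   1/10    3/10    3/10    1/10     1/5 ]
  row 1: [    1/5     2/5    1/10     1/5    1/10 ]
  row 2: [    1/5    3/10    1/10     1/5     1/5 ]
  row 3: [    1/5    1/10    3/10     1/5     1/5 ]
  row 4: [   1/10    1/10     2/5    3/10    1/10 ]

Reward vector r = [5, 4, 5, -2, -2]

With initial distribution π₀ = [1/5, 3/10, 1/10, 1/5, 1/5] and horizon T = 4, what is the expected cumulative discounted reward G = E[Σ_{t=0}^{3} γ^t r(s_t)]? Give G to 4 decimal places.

t=0: π = [0.2000, 0.3000, 0.1000, 0.2000, 0.2000], E[r] = 1.9000, γ^t·E[r] = 1.900000, running G = 1.900000
t=1: π = [0.1600, 0.2500, 0.2400, 0.2000, 0.1500], E[r] = 2.3000, γ^t·E[r] = 1.610000, running G = 3.510000
t=2: π = [0.1690, 0.2550, 0.2170, 0.1990, 0.1600], E[r] = 2.2320, γ^t·E[r] = 1.093680, running G = 4.603680
t=3: π = [0.1671, 0.2537, 0.2216, 0.1991, 0.1585], E[r] = 2.2431, γ^t·E[r] = 0.769383, running G = 5.373063

G = 5.3731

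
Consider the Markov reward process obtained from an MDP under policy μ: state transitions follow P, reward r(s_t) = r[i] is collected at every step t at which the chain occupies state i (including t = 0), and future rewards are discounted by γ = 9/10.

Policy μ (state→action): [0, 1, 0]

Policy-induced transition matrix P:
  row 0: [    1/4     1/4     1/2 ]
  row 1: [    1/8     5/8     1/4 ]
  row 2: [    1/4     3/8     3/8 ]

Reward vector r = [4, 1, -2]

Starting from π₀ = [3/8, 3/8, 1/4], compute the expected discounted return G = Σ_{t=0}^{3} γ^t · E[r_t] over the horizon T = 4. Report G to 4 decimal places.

G = 2.6572

t=0: π = [0.3750, 0.3750, 0.2500], E[r] = 1.3750, γ^t·E[r] = 1.375000, running G = 1.375000
t=1: π = [0.2031, 0.4219, 0.3750], E[r] = 0.4844, γ^t·E[r] = 0.435938, running G = 1.810938
t=2: π = [0.1973, 0.4551, 0.3477], E[r] = 0.5488, γ^t·E[r] = 0.444551, running G = 2.255488
t=3: π = [0.1931, 0.4641, 0.3428], E[r] = 0.5510, γ^t·E[r] = 0.401698, running G = 2.657186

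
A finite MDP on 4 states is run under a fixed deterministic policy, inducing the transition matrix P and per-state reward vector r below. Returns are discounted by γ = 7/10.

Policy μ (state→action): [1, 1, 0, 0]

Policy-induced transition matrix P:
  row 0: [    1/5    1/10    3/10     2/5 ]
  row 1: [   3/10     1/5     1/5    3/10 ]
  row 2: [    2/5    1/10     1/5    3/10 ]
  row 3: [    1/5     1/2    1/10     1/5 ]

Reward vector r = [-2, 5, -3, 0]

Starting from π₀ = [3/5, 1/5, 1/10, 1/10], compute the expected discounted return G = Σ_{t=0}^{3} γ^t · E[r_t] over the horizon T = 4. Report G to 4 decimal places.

t=0: π = [0.6000, 0.2000, 0.1000, 0.1000], E[r] = -0.5000, γ^t·E[r] = -0.500000, running G = -0.500000
t=1: π = [0.2400, 0.1600, 0.2500, 0.3500], E[r] = -0.4300, γ^t·E[r] = -0.301000, running G = -0.801000
t=2: π = [0.2660, 0.2560, 0.1890, 0.2890], E[r] = 0.1810, γ^t·E[r] = 0.088690, running G = -0.712310
t=3: π = [0.2634, 0.2412, 0.1977, 0.2977], E[r] = 0.0861, γ^t·E[r] = 0.029532, running G = -0.682778

G = -0.6828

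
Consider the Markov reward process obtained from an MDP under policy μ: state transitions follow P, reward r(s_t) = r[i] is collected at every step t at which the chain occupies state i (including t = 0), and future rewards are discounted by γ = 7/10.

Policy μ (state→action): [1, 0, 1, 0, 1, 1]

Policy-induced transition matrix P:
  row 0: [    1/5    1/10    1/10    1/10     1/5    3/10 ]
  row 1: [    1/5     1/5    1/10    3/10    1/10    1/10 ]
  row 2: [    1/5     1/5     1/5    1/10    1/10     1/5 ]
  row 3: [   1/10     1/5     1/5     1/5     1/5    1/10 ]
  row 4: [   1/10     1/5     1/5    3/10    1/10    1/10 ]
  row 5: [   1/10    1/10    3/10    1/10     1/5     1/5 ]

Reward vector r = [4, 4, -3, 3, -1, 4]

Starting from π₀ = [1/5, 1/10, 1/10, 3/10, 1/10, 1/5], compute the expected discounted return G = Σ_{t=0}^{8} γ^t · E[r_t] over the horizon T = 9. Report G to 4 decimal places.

G = 6.3146

t=0: π = [0.2000, 0.1000, 0.1000, 0.3000, 0.1000, 0.2000], E[r] = 2.5000, γ^t·E[r] = 2.500000, running G = 2.500000
t=1: π = [0.1400, 0.1600, 0.1900, 0.1700, 0.1700, 0.1700], E[r] = 1.6500, γ^t·E[r] = 1.155000, running G = 3.655000
t=2: π = [0.1490, 0.1690, 0.1870, 0.1830, 0.1480, 0.1640], E[r] = 1.7680, γ^t·E[r] = 0.866320, running G = 4.521320
t=3: π = [0.1505, 0.1687, 0.1846, 0.1817, 0.1496, 0.1649], E[r] = 1.7781, γ^t·E[r] = 0.609888, running G = 5.131208
t=4: π = [0.1504, 0.1685, 0.1846, 0.1818, 0.1497, 0.1651], E[r] = 1.7776, γ^t·E[r] = 0.426809, running G = 5.558017
t=5: π = [0.1503, 0.1685, 0.1846, 0.1818, 0.1497, 0.1650], E[r] = 1.7772, γ^t·E[r] = 0.298695, running G = 5.856712
t=6: π = [0.1503, 0.1685, 0.1846, 0.1818, 0.1497, 0.1650], E[r] = 1.7772, γ^t·E[r] = 0.209088, running G = 6.065800
t=7: π = [0.1503, 0.1685, 0.1846, 0.1818, 0.1497, 0.1650], E[r] = 1.7772, γ^t·E[r] = 0.146362, running G = 6.212162
t=8: π = [0.1503, 0.1685, 0.1846, 0.1818, 0.1497, 0.1650], E[r] = 1.7772, γ^t·E[r] = 0.102453, running G = 6.314615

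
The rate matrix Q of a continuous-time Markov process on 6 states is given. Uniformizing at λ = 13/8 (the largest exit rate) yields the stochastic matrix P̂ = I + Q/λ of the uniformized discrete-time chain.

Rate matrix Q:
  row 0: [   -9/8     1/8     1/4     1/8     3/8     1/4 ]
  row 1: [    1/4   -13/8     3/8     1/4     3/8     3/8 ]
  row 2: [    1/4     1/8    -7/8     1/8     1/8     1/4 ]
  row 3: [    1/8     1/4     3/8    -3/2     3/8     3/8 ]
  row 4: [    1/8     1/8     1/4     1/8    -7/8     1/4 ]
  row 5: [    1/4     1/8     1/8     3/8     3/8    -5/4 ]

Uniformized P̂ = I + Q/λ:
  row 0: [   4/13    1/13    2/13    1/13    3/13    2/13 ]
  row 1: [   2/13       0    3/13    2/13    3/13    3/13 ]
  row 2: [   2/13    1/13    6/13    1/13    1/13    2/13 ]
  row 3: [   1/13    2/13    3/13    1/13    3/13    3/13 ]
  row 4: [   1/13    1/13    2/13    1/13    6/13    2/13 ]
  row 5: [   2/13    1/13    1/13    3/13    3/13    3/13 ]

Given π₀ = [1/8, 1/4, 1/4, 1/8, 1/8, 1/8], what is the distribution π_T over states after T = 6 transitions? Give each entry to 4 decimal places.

π = [0.1486, 0.0794, 0.2232, 0.1111, 0.2553, 0.1825]

t=0: π = [0.1250, 0.2500, 0.2500, 0.1250, 0.1250, 0.1250]
t=1: π = [0.1538, 0.0673, 0.2500, 0.1154, 0.2212, 0.1923]
t=2: π = [0.1516, 0.0806, 0.2300, 0.1117, 0.2433, 0.1827]
t=3: π = [0.1499, 0.0793, 0.2254, 0.1112, 0.2515, 0.1827]
t=4: π = [0.1490, 0.0794, 0.2238, 0.1111, 0.2541, 0.1826]
t=5: π = [0.1487, 0.0794, 0.2233, 0.1111, 0.2550, 0.1825]
t=6: π = [0.1486, 0.0794, 0.2232, 0.1111, 0.2553, 0.1825]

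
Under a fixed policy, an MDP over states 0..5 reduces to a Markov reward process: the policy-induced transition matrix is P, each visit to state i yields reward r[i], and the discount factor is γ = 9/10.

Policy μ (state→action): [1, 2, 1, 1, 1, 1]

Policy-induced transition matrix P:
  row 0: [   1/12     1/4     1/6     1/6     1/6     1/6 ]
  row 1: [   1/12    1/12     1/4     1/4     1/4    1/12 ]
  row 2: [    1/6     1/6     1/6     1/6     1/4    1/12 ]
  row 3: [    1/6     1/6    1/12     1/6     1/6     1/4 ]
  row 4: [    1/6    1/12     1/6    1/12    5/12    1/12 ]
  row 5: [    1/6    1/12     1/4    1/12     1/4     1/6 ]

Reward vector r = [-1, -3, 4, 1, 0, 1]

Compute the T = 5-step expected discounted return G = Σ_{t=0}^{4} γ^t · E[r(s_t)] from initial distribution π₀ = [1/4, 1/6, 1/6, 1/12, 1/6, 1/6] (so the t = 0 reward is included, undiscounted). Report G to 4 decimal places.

t=0: π = [0.2500, 0.1667, 0.1667, 0.0833, 0.1667, 0.1667], E[r] = 0.1667, γ^t·E[r] = 0.166667, running G = 0.166667
t=1: π = [0.1319, 0.1458, 0.1875, 0.1528, 0.2500, 0.1319], E[r] = 0.4653, γ^t·E[r] = 0.418750, running G = 0.585417
t=2: π = [0.1435, 0.1337, 0.1771, 0.1470, 0.2679, 0.1308], E[r] = 0.4416, γ^t·E[r] = 0.357656, running G = 0.943073
t=3: π = [0.1436, 0.1343, 0.1765, 0.1446, 0.2704, 0.1307], E[r] = 0.4348, γ^t·E[r] = 0.316934, running G = 1.260007
t=4: π = [0.1435, 0.1340, 0.1767, 0.1444, 0.2711, 0.1303], E[r] = 0.4359, γ^t·E[r] = 0.286023, running G = 1.546030

G = 1.5460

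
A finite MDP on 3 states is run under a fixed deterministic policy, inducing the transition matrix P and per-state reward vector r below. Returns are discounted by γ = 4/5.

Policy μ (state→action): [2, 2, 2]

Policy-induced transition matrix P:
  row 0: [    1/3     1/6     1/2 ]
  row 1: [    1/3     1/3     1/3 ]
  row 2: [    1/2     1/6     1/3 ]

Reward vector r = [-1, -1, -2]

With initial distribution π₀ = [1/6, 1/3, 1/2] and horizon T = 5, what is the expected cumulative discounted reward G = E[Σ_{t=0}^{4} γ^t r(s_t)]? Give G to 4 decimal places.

G = -4.7764

t=0: π = [0.1667, 0.3333, 0.5000], E[r] = -1.5000, γ^t·E[r] = -1.500000, running G = -1.500000
t=1: π = [0.4167, 0.2222, 0.3611], E[r] = -1.3611, γ^t·E[r] = -1.088889, running G = -2.588889
t=2: π = [0.3935, 0.2037, 0.4028], E[r] = -1.4028, γ^t·E[r] = -0.897778, running G = -3.486667
t=3: π = [0.4005, 0.2006, 0.3989], E[r] = -1.3989, γ^t·E[r] = -0.716247, running G = -4.202914
t=4: π = [0.3998, 0.2001, 0.4001], E[r] = -1.4001, γ^t·E[r] = -0.573472, running G = -4.776385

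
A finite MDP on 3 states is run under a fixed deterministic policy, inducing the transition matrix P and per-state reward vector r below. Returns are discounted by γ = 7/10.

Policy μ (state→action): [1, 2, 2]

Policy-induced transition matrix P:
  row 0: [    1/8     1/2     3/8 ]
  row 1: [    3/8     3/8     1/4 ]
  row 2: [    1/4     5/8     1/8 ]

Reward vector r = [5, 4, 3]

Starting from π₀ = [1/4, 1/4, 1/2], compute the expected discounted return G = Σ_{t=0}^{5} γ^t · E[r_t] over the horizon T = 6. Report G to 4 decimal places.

G = 11.5672

t=0: π = [0.2500, 0.2500, 0.5000], E[r] = 3.7500, γ^t·E[r] = 3.750000, running G = 3.750000
t=1: π = [0.2500, 0.5313, 0.2188], E[r] = 4.0313, γ^t·E[r] = 2.821875, running G = 6.571875
t=2: π = [0.2852, 0.4609, 0.2539], E[r] = 4.0313, γ^t·E[r] = 1.975313, running G = 8.547188
t=3: π = [0.2720, 0.4741, 0.2539], E[r] = 4.0181, γ^t·E[r] = 1.378197, running G = 9.925384
t=4: π = [0.2753, 0.4725, 0.2523], E[r] = 4.0230, γ^t·E[r] = 0.965925, running G = 10.891309
t=5: π = [0.2747, 0.4725, 0.2529], E[r] = 4.0218, γ^t·E[r] = 0.675940, running G = 11.567249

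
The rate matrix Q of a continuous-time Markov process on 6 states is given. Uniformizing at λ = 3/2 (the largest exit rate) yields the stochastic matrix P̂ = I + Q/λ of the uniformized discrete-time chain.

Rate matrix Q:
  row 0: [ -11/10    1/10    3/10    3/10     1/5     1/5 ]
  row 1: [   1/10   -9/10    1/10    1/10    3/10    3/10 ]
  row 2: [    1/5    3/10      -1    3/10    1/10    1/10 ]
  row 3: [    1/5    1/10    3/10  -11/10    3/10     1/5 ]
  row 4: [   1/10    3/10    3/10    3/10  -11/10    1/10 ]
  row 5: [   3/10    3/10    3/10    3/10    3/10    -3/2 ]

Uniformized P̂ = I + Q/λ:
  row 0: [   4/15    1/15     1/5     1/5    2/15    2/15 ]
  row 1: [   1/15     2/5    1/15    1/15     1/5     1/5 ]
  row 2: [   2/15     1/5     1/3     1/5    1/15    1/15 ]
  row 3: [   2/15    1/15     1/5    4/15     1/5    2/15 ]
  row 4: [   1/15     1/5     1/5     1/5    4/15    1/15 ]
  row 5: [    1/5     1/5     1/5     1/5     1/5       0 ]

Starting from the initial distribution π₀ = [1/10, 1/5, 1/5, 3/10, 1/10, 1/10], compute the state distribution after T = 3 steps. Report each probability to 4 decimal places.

t=0: π = [0.1000, 0.2000, 0.2000, 0.3000, 0.1000, 0.1000]
t=1: π = [0.1333, 0.1867, 0.2000, 0.1933, 0.1733, 0.1133]
t=2: π = [0.1347, 0.1938, 0.2018, 0.1880, 0.1760, 0.1058]
t=3: π = [0.1337, 0.1957, 0.2011, 0.1867, 0.1759, 0.1070]

π = [0.1337, 0.1957, 0.2011, 0.1867, 0.1759, 0.1070]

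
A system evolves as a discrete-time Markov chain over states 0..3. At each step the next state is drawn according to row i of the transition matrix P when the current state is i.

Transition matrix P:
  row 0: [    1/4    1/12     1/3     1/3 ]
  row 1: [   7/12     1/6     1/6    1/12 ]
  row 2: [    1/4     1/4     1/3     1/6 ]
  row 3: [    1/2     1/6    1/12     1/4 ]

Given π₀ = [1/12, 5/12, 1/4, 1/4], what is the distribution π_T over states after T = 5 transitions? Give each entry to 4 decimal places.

π = [0.3607, 0.1573, 0.2489, 0.2332]

t=0: π = [0.0833, 0.4167, 0.2500, 0.2500]
t=1: π = [0.4514, 0.1806, 0.2014, 0.1667]
t=2: π = [0.3519, 0.1458, 0.2616, 0.2407]
t=3: π = [0.3588, 0.1591, 0.2488, 0.2332]
t=4: π = [0.3614, 0.1575, 0.2485, 0.2326]
t=5: π = [0.3607, 0.1573, 0.2489, 0.2332]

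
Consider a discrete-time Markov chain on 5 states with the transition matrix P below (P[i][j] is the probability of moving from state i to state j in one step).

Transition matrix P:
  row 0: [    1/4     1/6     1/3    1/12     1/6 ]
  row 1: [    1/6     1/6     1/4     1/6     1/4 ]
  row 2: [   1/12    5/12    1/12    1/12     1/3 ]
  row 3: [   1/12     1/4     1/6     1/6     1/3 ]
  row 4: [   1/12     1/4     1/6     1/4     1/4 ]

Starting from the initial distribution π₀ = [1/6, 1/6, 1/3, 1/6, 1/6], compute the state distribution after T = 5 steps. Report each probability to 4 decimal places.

π = [0.1251, 0.2508, 0.1924, 0.1626, 0.2692]

t=0: π = [0.1667, 0.1667, 0.3333, 0.1667, 0.1667]
t=1: π = [0.1250, 0.2778, 0.1806, 0.1389, 0.2778]
t=2: π = [0.1273, 0.2465, 0.1956, 0.1644, 0.2662]
t=3: π = [0.1251, 0.2514, 0.1921, 0.1619, 0.2694]
t=4: π = [0.1251, 0.2506, 0.1925, 0.1627, 0.2691]
t=5: π = [0.1251, 0.2508, 0.1924, 0.1626, 0.2692]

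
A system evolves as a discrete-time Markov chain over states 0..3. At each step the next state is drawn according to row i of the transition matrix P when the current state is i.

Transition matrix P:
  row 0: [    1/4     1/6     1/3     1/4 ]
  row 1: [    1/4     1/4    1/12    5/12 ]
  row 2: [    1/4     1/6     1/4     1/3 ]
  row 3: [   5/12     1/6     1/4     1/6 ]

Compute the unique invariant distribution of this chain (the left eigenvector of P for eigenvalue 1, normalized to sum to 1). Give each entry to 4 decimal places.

Balance equations π_j = Σ_i π_i·P[i][j]:
  π_0 = 1/4·π_0 + 1/4·π_1 + 1/4·π_2 + 5/12·π_3
  π_1 = 1/6·π_0 + 1/4·π_1 + 1/6·π_2 + 1/6·π_3
  π_2 = 1/3·π_0 + 1/12·π_1 + 1/4·π_2 + 1/4·π_3
  normalize: π_0 + π_1 + π_2 + π_3 = 1
Solving the linear system gives exactly π = [277/935, 2/11, 457/1870, 519/1870].

π = [0.2963, 0.1818, 0.2444, 0.2775]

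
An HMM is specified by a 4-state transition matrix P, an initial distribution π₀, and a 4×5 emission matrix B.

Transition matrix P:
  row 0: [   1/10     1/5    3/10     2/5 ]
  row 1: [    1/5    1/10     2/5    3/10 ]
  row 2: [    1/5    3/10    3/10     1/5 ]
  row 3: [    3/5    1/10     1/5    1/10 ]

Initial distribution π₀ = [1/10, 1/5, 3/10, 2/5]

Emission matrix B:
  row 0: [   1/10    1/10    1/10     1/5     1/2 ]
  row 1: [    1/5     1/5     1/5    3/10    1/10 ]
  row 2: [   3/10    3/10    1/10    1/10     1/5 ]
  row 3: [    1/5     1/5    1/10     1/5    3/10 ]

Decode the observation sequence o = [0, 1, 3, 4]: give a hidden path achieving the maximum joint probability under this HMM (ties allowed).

path = [3, 0, 3, 0]

t=0: δ = [1.000e-02, 4.000e-02, 9.000e-02, 8.000e-02]  (obs o_0=0)
t=1: δ = [4.800e-03, 5.400e-03, 8.100e-03, 3.600e-03]  ψ = [3, 2, 2, 2]  (obs o_1=1)
t=2: δ = [4.320e-04, 7.290e-04, 2.430e-04, 3.840e-04]  ψ = [3, 2, 2, 0]  (obs o_2=3)
t=3: δ = [1.152e-04, 8.640e-06, 5.832e-05, 6.561e-05]  ψ = [3, 0, 1, 1]  (obs o_3=4)
backtrack: best end state = 0; path = [3, 0, 3, 0]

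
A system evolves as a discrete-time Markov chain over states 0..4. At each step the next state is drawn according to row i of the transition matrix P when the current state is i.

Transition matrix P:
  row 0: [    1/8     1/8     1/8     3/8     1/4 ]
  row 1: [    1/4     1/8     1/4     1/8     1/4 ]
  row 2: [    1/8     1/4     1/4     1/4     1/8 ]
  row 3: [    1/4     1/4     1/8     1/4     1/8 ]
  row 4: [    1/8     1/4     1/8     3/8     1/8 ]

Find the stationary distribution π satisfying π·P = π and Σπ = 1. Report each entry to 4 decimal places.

Balance equations π_j = Σ_i π_i·P[i][j]:
  π_0 = 1/8·π_0 + 1/4·π_1 + 1/8·π_2 + 1/4·π_3 + 1/8·π_4
  π_1 = 1/8·π_0 + 1/8·π_1 + 1/4·π_2 + 1/4·π_3 + 1/4·π_4
  π_2 = 1/8·π_0 + 1/4·π_1 + 1/4·π_2 + 1/8·π_3 + 1/8·π_4
  π_3 = 3/8·π_0 + 1/8·π_1 + 1/4·π_2 + 1/4·π_3 + 3/8·π_4
  normalize: π_0 + π_1 + π_2 + π_3 + π_4 = 1
Solving the linear system gives exactly π = [281/1528, 925/4584, 787/4584, 1235/4584, 397/2292].

π = [0.1839, 0.2018, 0.1717, 0.2694, 0.1732]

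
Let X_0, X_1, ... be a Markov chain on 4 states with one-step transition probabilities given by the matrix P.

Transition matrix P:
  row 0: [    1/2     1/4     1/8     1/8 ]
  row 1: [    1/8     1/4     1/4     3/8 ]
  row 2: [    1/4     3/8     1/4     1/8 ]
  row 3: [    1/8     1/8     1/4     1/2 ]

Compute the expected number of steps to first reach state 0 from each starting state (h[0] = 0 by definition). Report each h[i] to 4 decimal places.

h = [0.0000, 6.4000, 5.6000, 6.4000]

First-step conditioning: h[0] = 0; for i ≠ 0, h[i] = 1 + Σ_k P[i][k]·h[k].
  h[1] = 1 + 1/4·h[1] + 1/4·h[2] + 3/8·h[3]
  h[2] = 1 + 3/8·h[1] + 1/4·h[2] + 1/8·h[3]
  h[3] = 1 + 1/8·h[1] + 1/4·h[2] + 1/2·h[3]
Solving the 3×3 linear system over states ≠ 0 gives exactly h = [0, 32/5, 28/5, 32/5] (h[0] = 0 is the target).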